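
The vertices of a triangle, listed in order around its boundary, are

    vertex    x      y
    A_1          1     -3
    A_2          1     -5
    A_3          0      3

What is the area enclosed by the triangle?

1

A_1→A_2: (1)(-5) − (1)(-3) = -2
A_2→A_3: (1)(3) − (0)(-5) = 3
A_3→A_1: (0)(-3) − (1)(3) = -3
Σ = -2
Area = |Σ|/2 = 1.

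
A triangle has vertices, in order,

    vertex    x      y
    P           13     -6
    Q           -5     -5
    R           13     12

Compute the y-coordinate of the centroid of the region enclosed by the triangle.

1/3

Apply Gauss's area formula. First the cross-terms c_i = x_i·y_{i+1} − x_{i+1}·y_i:
  -95, 5, -234  ⇒  2A = -324, A = -162.
Then Σ (y_i + y_{i+1})·c_i = -324, so ȳ = -324 / (6·(-162)) = 1/3.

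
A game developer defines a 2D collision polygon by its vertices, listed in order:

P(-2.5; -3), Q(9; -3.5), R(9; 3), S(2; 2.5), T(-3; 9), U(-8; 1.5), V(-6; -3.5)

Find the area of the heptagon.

Σ = (35.75) + (58.5) + (16.5) + (25.5) + (67.5) + (37) + (9.25) = 250
Area = |Σ|/2 = 125.

125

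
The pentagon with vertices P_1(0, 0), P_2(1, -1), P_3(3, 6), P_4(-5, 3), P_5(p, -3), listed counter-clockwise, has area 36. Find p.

-3

Write out the shoelace sum; only the two edges meeting at P_5 involve p:
2·Area = [((-5)·(-3) − p·3) + (p·0 − 0·(-3))] + 48
       = -3·p + 63 = 72
⇒ p = -3.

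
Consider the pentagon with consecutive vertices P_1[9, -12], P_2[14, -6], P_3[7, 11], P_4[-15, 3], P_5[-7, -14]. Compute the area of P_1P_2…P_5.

Apply the surveyor's formula: 2A = Σ (x_i·y_{i+1} − x_{i+1}·y_i), indices taken mod 5.
Cross-terms: 114, 196, 186, 231, 210  ⇒  Σ = 937
Area = |Σ|/2 = 468.5.

468.5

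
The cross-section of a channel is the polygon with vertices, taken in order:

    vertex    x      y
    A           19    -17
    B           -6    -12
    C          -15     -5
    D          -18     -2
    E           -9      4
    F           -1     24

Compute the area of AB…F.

640.5

Apply the shoelace (surveyor's) formula: 2A = Σ (x_i·y_{i+1} − x_{i+1}·y_i), indices taken mod 6.
Cross-terms: -330, -150, -60, -90, -212, -439  ⇒  Σ = -1281
Area = |Σ|/2 = 640.5.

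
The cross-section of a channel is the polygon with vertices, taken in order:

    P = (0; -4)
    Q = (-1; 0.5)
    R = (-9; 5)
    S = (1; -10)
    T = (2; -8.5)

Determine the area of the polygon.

42

P→Q: (0)(0.5) − (-1)(-4) = -4
Q→R: (-1)(5) − (-9)(0.5) = -0.5
R→S: (-9)(-10) − (1)(5) = 85
S→T: (1)(-8.5) − (2)(-10) = 11.5
T→P: (2)(-4) − (0)(-8.5) = -8
Σ = 84
Area = |Σ|/2 = 42.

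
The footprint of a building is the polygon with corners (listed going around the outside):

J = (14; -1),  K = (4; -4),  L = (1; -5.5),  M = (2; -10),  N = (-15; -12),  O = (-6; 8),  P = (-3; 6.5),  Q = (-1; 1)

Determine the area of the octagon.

229.75

J→K: (14)(-4) − (4)(-1) = -52
K→L: (4)(-5.5) − (1)(-4) = -18
L→M: (1)(-10) − (2)(-5.5) = 1
M→N: (2)(-12) − (-15)(-10) = -174
N→O: (-15)(8) − (-6)(-12) = -192
O→P: (-6)(6.5) − (-3)(8) = -15
P→Q: (-3)(1) − (-1)(6.5) = 3.5
Q→J: (-1)(-1) − (14)(1) = -13
Σ = -459.5
Area = |Σ|/2 = 229.75.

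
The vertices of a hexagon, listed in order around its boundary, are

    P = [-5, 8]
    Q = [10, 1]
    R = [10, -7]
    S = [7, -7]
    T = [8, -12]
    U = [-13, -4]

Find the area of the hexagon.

263

Apply Gauss's area formula: 2A = Σ (x_i·y_{i+1} − x_{i+1}·y_i), indices taken mod 6.
Σ = (-85) + (-80) + (-21) + (-28) + (-188) + (-124) = -526
Area = |Σ|/2 = 263.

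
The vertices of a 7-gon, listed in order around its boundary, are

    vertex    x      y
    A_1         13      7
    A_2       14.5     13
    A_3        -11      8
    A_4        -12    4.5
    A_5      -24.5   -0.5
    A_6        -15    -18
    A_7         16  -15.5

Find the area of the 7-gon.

878.375

Cross-terms: 67.5, 259, 46.5, 116.25, 433.5, 520.5, 313.5  ⇒  Σ = 1756.75
Area = |Σ|/2 = 878.375.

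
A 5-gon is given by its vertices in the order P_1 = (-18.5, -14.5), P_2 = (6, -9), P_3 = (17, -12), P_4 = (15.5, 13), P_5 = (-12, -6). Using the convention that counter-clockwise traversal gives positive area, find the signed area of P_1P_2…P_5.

Σ = (253.5) + (81) + (407) + (63) + (63) = 867.5
Signed area = Σ/2 = 433.75 (positive ⇒ counter-clockwise traversal).

433.75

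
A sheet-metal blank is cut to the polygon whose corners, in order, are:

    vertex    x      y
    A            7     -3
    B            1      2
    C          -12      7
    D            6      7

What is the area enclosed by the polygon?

Apply the surveyor's formula: 2A = Σ (x_i·y_{i+1} − x_{i+1}·y_i), indices taken mod 4.
Σ = (17) + (31) + (-126) + (-67) = -145
Area = |Σ|/2 = 72.5.

72.5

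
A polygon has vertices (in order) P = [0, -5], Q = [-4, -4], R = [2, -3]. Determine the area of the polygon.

Apply the surveyor's formula: 2A = Σ (x_i·y_{i+1} − x_{i+1}·y_i), indices taken mod 3.
Σ = (-20) + (20) + (-10) = -10
Area = |Σ|/2 = 5.

5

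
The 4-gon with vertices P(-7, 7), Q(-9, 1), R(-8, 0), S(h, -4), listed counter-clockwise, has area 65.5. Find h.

9

The doubled signed area Σ (x_i y_{i+1} − x_{i+1} y_i) is linear in h.
With h=0 it equals 68; the coefficient of h is 7 (from the two edges through S).
So 7·h + 68 = 2·65.5 = 131 ⇒ h = 9.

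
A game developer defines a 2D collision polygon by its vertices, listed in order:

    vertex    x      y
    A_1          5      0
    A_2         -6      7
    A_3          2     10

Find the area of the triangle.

Apply the shoelace (surveyor's) formula: 2A = Σ (x_i·y_{i+1} − x_{i+1}·y_i), indices taken mod 3.
Σ = (35) + (-74) + (-50) = -89
Area = |Σ|/2 = 44.5.

44.5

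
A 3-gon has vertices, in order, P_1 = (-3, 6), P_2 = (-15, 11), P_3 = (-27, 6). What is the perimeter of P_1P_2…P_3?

|P_1P_2| = √((-12)² + (5)²) = √169 = 13
|P_2P_3| = √((-12)² + (-5)²) = √169 = 13
|P_3P_1| = √((24)² + (0)²) = √576 = 24
Perimeter = 13 + 13 + 24 = 50.

50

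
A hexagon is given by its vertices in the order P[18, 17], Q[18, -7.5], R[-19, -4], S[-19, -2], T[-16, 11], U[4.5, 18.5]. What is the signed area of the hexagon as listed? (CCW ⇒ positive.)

-768.25

Apply the shoelace (surveyor's) formula: 2A = Σ (x_i·y_{i+1} − x_{i+1}·y_i), indices taken mod 6.
Σ = (-441) + (-214.5) + (-38) + (-241) + (-345.5) + (-256.5) = -1536.5
Signed area = Σ/2 = -768.25 (negative ⇒ clockwise traversal).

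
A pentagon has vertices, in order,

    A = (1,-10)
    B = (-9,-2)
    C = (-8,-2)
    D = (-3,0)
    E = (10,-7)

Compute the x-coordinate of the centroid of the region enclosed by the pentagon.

3/14

Apply the surveyor's formula. First the cross-terms c_i = x_i·y_{i+1} − x_{i+1}·y_i:
  -92, 2, -6, 21, -93  ⇒  2A = -168, A = -84.
Then Σ (x_i + x_{i+1})·c_i = -108, so x̄ = -108 / (6·(-84)) = 3/14.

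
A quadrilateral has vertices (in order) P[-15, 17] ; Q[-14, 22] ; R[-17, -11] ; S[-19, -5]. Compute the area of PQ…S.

P→Q: (-15)(22) − (-14)(17) = -92
Q→R: (-14)(-11) − (-17)(22) = 528
R→S: (-17)(-5) − (-19)(-11) = -124
S→P: (-19)(17) − (-15)(-5) = -398
Σ = -86
Area = |Σ|/2 = 43.

43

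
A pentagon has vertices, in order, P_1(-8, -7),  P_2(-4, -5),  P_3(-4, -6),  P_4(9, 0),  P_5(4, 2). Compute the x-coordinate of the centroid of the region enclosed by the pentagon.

94/57

Apply Gauss's area formula. First the cross-terms c_i = x_i·y_{i+1} − x_{i+1}·y_i:
  12, 4, 54, 18, -12  ⇒  2A = 76, A = 38.
Then Σ (x_i + x_{i+1})·c_i = 376, so x̄ = 376 / (6·38) = 94/57.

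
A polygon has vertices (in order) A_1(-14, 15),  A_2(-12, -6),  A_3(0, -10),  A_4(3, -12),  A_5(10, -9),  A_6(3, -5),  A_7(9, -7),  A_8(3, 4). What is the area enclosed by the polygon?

Apply the shoelace (surveyor's) formula: 2A = Σ (x_i·y_{i+1} − x_{i+1}·y_i), indices taken mod 8.
Σ = (264) + (120) + (30) + (93) + (-23) + (24) + (57) + (101) = 666
Area = |Σ|/2 = 333.

333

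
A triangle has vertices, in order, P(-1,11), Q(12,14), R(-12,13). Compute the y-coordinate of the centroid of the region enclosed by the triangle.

38/3

Apply the shoelace (surveyor's) formula. First the cross-terms c_i = x_i·y_{i+1} − x_{i+1}·y_i:
  -146, 324, -119  ⇒  2A = 59, A = 29.5.
Then Σ (y_i + y_{i+1})·c_i = 2242, so ȳ = 2242 / (6·29.5) = 38/3.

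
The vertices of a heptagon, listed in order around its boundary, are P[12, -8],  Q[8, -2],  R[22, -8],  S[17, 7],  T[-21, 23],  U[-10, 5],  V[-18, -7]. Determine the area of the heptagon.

680.5

Apply the shoelace (surveyor's) formula: 2A = Σ (x_i·y_{i+1} − x_{i+1}·y_i), indices taken mod 7.
Cross-terms: 40, -20, 290, 538, 125, 160, 228  ⇒  Σ = 1361
Area = |Σ|/2 = 680.5.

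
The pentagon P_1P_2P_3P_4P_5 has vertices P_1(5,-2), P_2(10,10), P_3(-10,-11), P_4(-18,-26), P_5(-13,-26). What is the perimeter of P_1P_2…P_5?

94

|P_1P_2| = √((5)² + (12)²) = √169 = 13
|P_2P_3| = √((-20)² + (-21)²) = √841 = 29
|P_3P_4| = √((-8)² + (-15)²) = √289 = 17
|P_4P_5| = √((5)² + (0)²) = √25 = 5
|P_5P_1| = √((18)² + (24)²) = √900 = 30
Perimeter = 13 + 29 + 17 + 5 + 30 = 94.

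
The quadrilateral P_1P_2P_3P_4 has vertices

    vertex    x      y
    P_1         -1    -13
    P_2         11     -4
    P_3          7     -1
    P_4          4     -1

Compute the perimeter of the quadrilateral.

36

|P_1P_2| = √((12)² + (9)²) = √225 = 15
|P_2P_3| = √((-4)² + (3)²) = √25 = 5
|P_3P_4| = √((-3)² + (0)²) = √9 = 3
|P_4P_1| = √((-5)² + (-12)²) = √169 = 13
Perimeter = 15 + 5 + 3 + 13 = 36.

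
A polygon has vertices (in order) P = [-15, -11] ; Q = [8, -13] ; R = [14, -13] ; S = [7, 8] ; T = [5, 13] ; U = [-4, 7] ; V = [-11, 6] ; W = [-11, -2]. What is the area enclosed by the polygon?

Apply the shoelace (surveyor's) formula: 2A = Σ (x_i·y_{i+1} − x_{i+1}·y_i), indices taken mod 8.
Σ = (283) + (78) + (203) + (51) + (87) + (53) + (88) + (91) = 934
Area = |Σ|/2 = 467.

467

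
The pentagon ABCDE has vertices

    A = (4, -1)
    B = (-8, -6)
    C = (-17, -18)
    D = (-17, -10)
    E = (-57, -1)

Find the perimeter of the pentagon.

|AB| = √((-12)² + (-5)²) = √169 = 13
|BC| = √((-9)² + (-12)²) = √225 = 15
|CD| = √((0)² + (8)²) = √64 = 8
|DE| = √((-40)² + (9)²) = √1681 = 41
|EA| = √((61)² + (0)²) = √3721 = 61
Perimeter = 13 + 15 + 8 + 41 + 61 = 138.

138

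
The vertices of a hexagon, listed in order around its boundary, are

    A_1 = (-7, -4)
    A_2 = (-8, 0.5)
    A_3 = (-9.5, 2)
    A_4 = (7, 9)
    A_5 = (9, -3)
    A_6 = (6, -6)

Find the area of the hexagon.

175.125

Apply the shoelace (surveyor's) formula: 2A = Σ (x_i·y_{i+1} − x_{i+1}·y_i), indices taken mod 6.
Σ = (-35.5) + (-11.25) + (-99.5) + (-102) + (-36) + (-66) = -350.25
Area = |Σ|/2 = 175.125.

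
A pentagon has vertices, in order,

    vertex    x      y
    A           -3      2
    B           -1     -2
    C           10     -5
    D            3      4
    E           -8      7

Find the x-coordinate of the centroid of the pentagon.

Apply the surveyor's formula. First the cross-terms c_i = x_i·y_{i+1} − x_{i+1}·y_i:
  8, 25, 55, 53, 5  ⇒  2A = 146, A = 73.
Then Σ (x_i + x_{i+1})·c_i = 588, so x̄ = 588 / (6·73) = 98/73.

98/73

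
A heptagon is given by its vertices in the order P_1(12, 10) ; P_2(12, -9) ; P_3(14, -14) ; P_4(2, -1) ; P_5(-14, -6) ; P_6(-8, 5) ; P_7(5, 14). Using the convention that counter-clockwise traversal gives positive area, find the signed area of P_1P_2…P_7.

Apply the surveyor's formula: 2A = Σ (x_i·y_{i+1} − x_{i+1}·y_i), indices taken mod 7.
Cross-terms: -228, -42, 14, -26, -118, -137, -118  ⇒  Σ = -655
Signed area = Σ/2 = -327.5 (negative ⇒ clockwise traversal).

-327.5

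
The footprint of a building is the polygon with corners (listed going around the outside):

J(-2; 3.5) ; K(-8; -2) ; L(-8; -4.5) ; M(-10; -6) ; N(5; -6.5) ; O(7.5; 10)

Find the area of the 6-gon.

147.5

Apply the surveyor's formula: 2A = Σ (x_i·y_{i+1} − x_{i+1}·y_i), indices taken mod 6.
Cross-terms: 32, 20, 3, 95, 98.75, 46.25  ⇒  Σ = 295
Area = |Σ|/2 = 147.5.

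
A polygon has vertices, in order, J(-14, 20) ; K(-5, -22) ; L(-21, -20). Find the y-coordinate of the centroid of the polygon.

Apply the shoelace (surveyor's) formula. First the cross-terms c_i = x_i·y_{i+1} − x_{i+1}·y_i:
  408, -362, -700  ⇒  2A = -654, A = -327.
Then Σ (y_i + y_{i+1})·c_i = 14388, so ȳ = 14388 / (6·(-327)) = -22/3.

-22/3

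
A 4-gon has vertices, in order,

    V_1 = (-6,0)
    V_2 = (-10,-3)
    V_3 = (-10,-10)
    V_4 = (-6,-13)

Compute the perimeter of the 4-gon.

|V_1V_2| = √((-4)² + (-3)²) = √25 = 5
|V_2V_3| = √((0)² + (-7)²) = √49 = 7
|V_3V_4| = √((4)² + (-3)²) = √25 = 5
|V_4V_1| = √((0)² + (13)²) = √169 = 13
Perimeter = 5 + 7 + 5 + 13 = 30.

30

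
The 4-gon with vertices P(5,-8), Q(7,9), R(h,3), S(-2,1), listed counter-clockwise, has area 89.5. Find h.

-5

The doubled signed area Σ (x_i y_{i+1} − x_{i+1} y_i) is linear in h.
With h=0 it equals 139; the coefficient of h is -8 (from the two edges through R).
So -8·h + 139 = 2·89.5 = 179 ⇒ h = -5.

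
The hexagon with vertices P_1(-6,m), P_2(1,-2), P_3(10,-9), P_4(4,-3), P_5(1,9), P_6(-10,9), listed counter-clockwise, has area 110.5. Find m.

The doubled signed area Σ (x_i y_{i+1} − x_{i+1} y_i) is linear in m.
With m=0 it equals 221; the coefficient of m is -11 (from the two edges through P_1).
So -11·m + 221 = 2·110.5 = 221 ⇒ m = 0.

0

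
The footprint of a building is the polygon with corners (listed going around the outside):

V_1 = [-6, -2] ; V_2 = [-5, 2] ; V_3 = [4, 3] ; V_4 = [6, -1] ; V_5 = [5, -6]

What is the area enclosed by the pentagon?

Apply Gauss's area formula: 2A = Σ (x_i·y_{i+1} − x_{i+1}·y_i), indices taken mod 5.
V_1→V_2: (-6)(2) − (-5)(-2) = -22
V_2→V_3: (-5)(3) − (4)(2) = -23
V_3→V_4: (4)(-1) − (6)(3) = -22
V_4→V_5: (6)(-6) − (5)(-1) = -31
V_5→V_1: (5)(-2) − (-6)(-6) = -46
Σ = -144
Area = |Σ|/2 = 72.

72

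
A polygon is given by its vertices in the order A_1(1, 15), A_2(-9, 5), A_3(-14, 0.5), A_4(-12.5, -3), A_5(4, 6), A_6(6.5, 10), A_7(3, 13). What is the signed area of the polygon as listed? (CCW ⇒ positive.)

Apply Gauss's area formula: 2A = Σ (x_i·y_{i+1} − x_{i+1}·y_i), indices taken mod 7.
Σ = (140) + (65.5) + (48.25) + (-63) + (1) + (54.5) + (32) = 278.25
Signed area = Σ/2 = 139.125 (positive ⇒ counter-clockwise traversal).

139.125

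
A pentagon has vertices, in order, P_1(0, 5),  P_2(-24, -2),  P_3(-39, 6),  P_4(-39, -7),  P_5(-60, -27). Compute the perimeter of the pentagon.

152

|P_1P_2| = √((-24)² + (-7)²) = √625 = 25
|P_2P_3| = √((-15)² + (8)²) = √289 = 17
|P_3P_4| = √((0)² + (-13)²) = √169 = 13
|P_4P_5| = √((-21)² + (-20)²) = √841 = 29
|P_5P_1| = √((60)² + (32)²) = √4624 = 68
Perimeter = 25 + 17 + 13 + 29 + 68 = 152.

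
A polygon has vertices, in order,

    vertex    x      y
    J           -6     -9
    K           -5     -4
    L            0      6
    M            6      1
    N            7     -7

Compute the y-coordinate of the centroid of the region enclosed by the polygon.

Apply the surveyor's formula. First the cross-terms c_i = x_i·y_{i+1} − x_{i+1}·y_i:
  -21, -30, -36, -49, -105  ⇒  2A = -241, A = -120.5.
Then Σ (y_i + y_{i+1})·c_i = 1935, so ȳ = 1935 / (6·(-120.5)) = -645/241.

-645/241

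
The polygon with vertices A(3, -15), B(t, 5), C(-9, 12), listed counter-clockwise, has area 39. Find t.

-3

The doubled signed area Σ (x_i y_{i+1} − x_{i+1} y_i) is linear in t.
With t=0 it equals 159; the coefficient of t is 27 (from the two edges through B).
So 27·t + 159 = 2·39 = 78 ⇒ t = -3.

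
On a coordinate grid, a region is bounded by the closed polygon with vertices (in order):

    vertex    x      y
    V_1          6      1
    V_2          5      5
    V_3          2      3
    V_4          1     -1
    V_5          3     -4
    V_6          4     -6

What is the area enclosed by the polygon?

Apply Gauss's area formula: 2A = Σ (x_i·y_{i+1} − x_{i+1}·y_i), indices taken mod 6.
V_1→V_2: (6)(5) − (5)(1) = 25
V_2→V_3: (5)(3) − (2)(5) = 5
V_3→V_4: (2)(-1) − (1)(3) = -5
V_4→V_5: (1)(-4) − (3)(-1) = -1
V_5→V_6: (3)(-6) − (4)(-4) = -2
V_6→V_1: (4)(1) − (6)(-6) = 40
Σ = 62
Area = |Σ|/2 = 31.

31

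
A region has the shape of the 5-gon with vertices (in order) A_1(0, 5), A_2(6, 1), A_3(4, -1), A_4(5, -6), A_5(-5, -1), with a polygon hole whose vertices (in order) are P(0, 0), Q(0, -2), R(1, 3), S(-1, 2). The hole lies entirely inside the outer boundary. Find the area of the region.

56

Outer boundary:
Apply the surveyor's formula: 2A = Σ (x_i·y_{i+1} − x_{i+1}·y_i), indices taken mod 5.
Σ = (-30) + (-10) + (-19) + (-35) + (-25) = -119
Area = |Σ|/2 = 59.5.
Hole:
Apply the surveyor's formula: 2A = Σ (x_i·y_{i+1} − x_{i+1}·y_i), indices taken mod 4.
Cross-terms: 0, 2, 5, 0  ⇒  Σ = 7
Area = |Σ|/2 = 3.5.
Net area = 59.5 − 3.5 = 56.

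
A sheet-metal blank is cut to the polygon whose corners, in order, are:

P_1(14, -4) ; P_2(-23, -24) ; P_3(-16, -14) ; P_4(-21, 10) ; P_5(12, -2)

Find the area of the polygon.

521

Σ = (-428) + (-62) + (-454) + (-78) + (-20) = -1042
Area = |Σ|/2 = 521.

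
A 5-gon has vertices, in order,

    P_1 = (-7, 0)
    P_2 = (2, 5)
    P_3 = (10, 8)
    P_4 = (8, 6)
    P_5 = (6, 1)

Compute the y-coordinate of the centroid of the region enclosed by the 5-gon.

431/141

Apply the shoelace (surveyor's) formula. First the cross-terms c_i = x_i·y_{i+1} − x_{i+1}·y_i:
  -35, -34, -4, -28, 7  ⇒  2A = -94, A = -47.
Then Σ (y_i + y_{i+1})·c_i = -862, so ȳ = -862 / (6·(-47)) = 431/141.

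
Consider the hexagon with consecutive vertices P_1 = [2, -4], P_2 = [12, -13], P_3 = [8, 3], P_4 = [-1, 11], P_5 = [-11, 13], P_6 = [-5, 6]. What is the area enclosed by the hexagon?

184

Apply the surveyor's formula: 2A = Σ (x_i·y_{i+1} − x_{i+1}·y_i), indices taken mod 6.
P_1→P_2: (2)(-13) − (12)(-4) = 22
P_2→P_3: (12)(3) − (8)(-13) = 140
P_3→P_4: (8)(11) − (-1)(3) = 91
P_4→P_5: (-1)(13) − (-11)(11) = 108
P_5→P_6: (-11)(6) − (-5)(13) = -1
P_6→P_1: (-5)(-4) − (2)(6) = 8
Σ = 368
Area = |Σ|/2 = 184.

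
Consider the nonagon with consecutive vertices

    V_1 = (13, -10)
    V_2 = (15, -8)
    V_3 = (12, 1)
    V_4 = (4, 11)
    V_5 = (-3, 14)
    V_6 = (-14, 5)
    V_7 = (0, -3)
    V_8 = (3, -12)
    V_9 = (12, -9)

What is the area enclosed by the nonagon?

Apply the shoelace (surveyor's) formula: 2A = Σ (x_i·y_{i+1} − x_{i+1}·y_i), indices taken mod 9.
Σ = (46) + (111) + (128) + (89) + (181) + (42) + (9) + (117) + (-3) = 720
Area = |Σ|/2 = 360.

360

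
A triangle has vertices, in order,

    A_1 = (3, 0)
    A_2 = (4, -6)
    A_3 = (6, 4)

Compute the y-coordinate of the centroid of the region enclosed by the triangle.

-2/3

Apply the shoelace formula. First the cross-terms c_i = x_i·y_{i+1} − x_{i+1}·y_i:
  -18, 52, -12  ⇒  2A = 22, A = 11.
Then Σ (y_i + y_{i+1})·c_i = -44, so ȳ = -44 / (6·11) = -2/3.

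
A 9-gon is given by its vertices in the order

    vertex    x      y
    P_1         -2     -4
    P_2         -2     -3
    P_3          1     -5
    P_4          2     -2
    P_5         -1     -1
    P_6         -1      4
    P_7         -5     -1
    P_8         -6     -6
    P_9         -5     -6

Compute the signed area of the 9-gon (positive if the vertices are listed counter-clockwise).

34.5

Apply the surveyor's formula: 2A = Σ (x_i·y_{i+1} − x_{i+1}·y_i), indices taken mod 9.
Σ = (-2) + (13) + (8) + (-4) + (-5) + (21) + (24) + (6) + (8) = 69
Signed area = Σ/2 = 34.5 (positive ⇒ counter-clockwise traversal).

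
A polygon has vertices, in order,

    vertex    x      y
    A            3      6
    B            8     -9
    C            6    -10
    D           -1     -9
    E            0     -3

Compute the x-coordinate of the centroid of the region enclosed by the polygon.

Apply the surveyor's formula. First the cross-terms c_i = x_i·y_{i+1} − x_{i+1}·y_i:
  -75, -26, -64, 3, 9  ⇒  2A = -153, A = -76.5.
Then Σ (x_i + x_{i+1})·c_i = -1485, so x̄ = -1485 / (6·(-76.5)) = 55/17.

55/17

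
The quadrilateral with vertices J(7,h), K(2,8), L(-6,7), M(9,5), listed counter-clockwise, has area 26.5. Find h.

9

Write out the shoelace sum; only the two edges meeting at J involve h:
2·Area = [(9·h − 7·5) + (7·8 − 2·h)] + -31
       = 7·h + -10 = 53
⇒ h = 9.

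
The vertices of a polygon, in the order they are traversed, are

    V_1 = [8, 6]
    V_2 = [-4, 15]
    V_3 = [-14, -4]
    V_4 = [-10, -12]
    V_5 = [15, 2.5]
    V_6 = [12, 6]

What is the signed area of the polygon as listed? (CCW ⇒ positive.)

Apply Gauss's area formula: 2A = Σ (x_i·y_{i+1} − x_{i+1}·y_i), indices taken mod 6.
V_1→V_2: (8)(15) − (-4)(6) = 144
V_2→V_3: (-4)(-4) − (-14)(15) = 226
V_3→V_4: (-14)(-12) − (-10)(-4) = 128
V_4→V_5: (-10)(2.5) − (15)(-12) = 155
V_5→V_6: (15)(6) − (12)(2.5) = 60
V_6→V_1: (12)(6) − (8)(6) = 24
Σ = 737
Signed area = Σ/2 = 368.5 (positive ⇒ counter-clockwise traversal).

368.5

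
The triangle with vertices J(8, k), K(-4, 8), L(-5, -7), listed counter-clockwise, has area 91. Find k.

Write out the shoelace sum; only the two edges meeting at J involve k:
2·Area = [((-5)·k − 8·(-7)) + (8·8 − (-4)·k)] + 68
       = -1·k + 188 = 182
⇒ k = 6.

6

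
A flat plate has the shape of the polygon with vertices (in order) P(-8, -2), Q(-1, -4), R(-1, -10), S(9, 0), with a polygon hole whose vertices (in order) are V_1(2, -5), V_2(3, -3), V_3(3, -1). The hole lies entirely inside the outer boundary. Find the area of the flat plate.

53

Outer boundary:
Cross-terms: 30, 6, 90, -18  ⇒  Σ = 108
Area = |Σ|/2 = 54.
Hole:
Cross-terms: 9, 6, -13  ⇒  Σ = 2
Area = |Σ|/2 = 1.
Net area = 54 − 1 = 53.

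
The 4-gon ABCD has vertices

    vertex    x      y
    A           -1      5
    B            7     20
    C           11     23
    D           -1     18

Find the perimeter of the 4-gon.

|AB| = √((8)² + (15)²) = √289 = 17
|BC| = √((4)² + (3)²) = √25 = 5
|CD| = √((-12)² + (-5)²) = √169 = 13
|DA| = √((0)² + (-13)²) = √169 = 13
Perimeter = 17 + 5 + 13 + 13 = 48.

48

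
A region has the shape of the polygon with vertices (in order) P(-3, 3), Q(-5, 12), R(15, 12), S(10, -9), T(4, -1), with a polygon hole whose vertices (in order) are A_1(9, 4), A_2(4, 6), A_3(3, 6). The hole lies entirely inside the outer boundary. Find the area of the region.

239.5

Outer boundary:
Cross-terms: -21, -240, -255, 26, 9  ⇒  Σ = -481
Area = |Σ|/2 = 240.5.
Hole:
Σ = (38) + (6) + (-42) = 2
Area = |Σ|/2 = 1.
Net area = 240.5 − 1 = 239.5.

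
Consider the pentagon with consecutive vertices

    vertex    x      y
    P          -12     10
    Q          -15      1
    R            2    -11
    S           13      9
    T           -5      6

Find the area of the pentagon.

303.5

Apply the shoelace (surveyor's) formula: 2A = Σ (x_i·y_{i+1} − x_{i+1}·y_i), indices taken mod 5.
Σ = (138) + (163) + (161) + (123) + (22) = 607
Area = |Σ|/2 = 303.5.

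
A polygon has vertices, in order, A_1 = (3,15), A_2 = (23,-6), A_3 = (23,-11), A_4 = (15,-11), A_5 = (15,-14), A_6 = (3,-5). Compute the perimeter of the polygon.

80

|A_1A_2| = √((20)² + (-21)²) = √841 = 29
|A_2A_3| = √((0)² + (-5)²) = √25 = 5
|A_3A_4| = √((-8)² + (0)²) = √64 = 8
|A_4A_5| = √((0)² + (-3)²) = √9 = 3
|A_5A_6| = √((-12)² + (9)²) = √225 = 15
|A_6A_1| = √((0)² + (20)²) = √400 = 20
Perimeter = 29 + 5 + 8 + 3 + 15 + 20 = 80.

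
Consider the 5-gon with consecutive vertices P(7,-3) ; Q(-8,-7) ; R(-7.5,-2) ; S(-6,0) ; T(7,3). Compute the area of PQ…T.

90.75

P→Q: (7)(-7) − (-8)(-3) = -73
Q→R: (-8)(-2) − (-7.5)(-7) = -36.5
R→S: (-7.5)(0) − (-6)(-2) = -12
S→T: (-6)(3) − (7)(0) = -18
T→P: (7)(-3) − (7)(3) = -42
Σ = -181.5
Area = |Σ|/2 = 90.75.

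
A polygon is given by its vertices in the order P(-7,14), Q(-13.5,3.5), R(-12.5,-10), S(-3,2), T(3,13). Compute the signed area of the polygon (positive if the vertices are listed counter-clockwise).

Apply the shoelace formula: 2A = Σ (x_i·y_{i+1} − x_{i+1}·y_i), indices taken mod 5.
Cross-terms: 164.5, 178.75, -55, -45, 133  ⇒  Σ = 376.25
Signed area = Σ/2 = 188.125 (positive ⇒ counter-clockwise traversal).

188.125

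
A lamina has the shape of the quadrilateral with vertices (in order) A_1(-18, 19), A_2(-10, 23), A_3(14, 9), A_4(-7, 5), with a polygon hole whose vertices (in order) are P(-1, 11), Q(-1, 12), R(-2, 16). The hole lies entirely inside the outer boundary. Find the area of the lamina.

Outer boundary:
Apply Gauss's area formula: 2A = Σ (x_i·y_{i+1} − x_{i+1}·y_i), indices taken mod 4.
Σ = (-224) + (-412) + (133) + (-43) = -546
Area = |Σ|/2 = 273.
Hole:
Apply Gauss's area formula: 2A = Σ (x_i·y_{i+1} − x_{i+1}·y_i), indices taken mod 3.
Σ = (-1) + (8) + (-6) = 1
Area = |Σ|/2 = 0.5.
Net area = 273 − 0.5 = 272.5.

272.5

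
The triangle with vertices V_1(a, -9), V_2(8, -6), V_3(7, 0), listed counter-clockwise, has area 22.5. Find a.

1

The doubled signed area Σ (x_i y_{i+1} − x_{i+1} y_i) is linear in a.
With a=0 it equals 51; the coefficient of a is -6 (from the two edges through V_1).
So -6·a + 51 = 2·22.5 = 45 ⇒ a = 1.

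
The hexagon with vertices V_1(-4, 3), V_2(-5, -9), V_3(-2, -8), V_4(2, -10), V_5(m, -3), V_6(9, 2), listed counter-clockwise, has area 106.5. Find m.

4

Write out the shoelace sum; only the two edges meeting at V_5 involve m:
2·Area = [(2·(-3) − m·(-10)) + (m·2 − 9·(-3))] + 144
       = 12·m + 165 = 213
⇒ m = 4.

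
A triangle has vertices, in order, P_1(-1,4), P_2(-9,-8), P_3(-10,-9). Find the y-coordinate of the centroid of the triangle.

Apply the surveyor's formula. First the cross-terms c_i = x_i·y_{i+1} − x_{i+1}·y_i:
  44, 1, -49  ⇒  2A = -4, A = -2.
Then Σ (y_i + y_{i+1})·c_i = 52, so ȳ = 52 / (6·(-2)) = -13/3.

-13/3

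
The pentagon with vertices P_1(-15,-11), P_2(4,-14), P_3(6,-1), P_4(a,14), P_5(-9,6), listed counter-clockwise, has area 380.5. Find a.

The doubled signed area Σ (x_i y_{i+1} − x_{i+1} y_i) is linear in a.
With a=0 it equals 733; the coefficient of a is 7 (from the two edges through P_4).
So 7·a + 733 = 2·380.5 = 761 ⇒ a = 4.

4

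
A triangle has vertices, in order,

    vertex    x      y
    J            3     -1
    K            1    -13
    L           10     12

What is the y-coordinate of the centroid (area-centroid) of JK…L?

-2/3

Apply Gauss's area formula. First the cross-terms c_i = x_i·y_{i+1} − x_{i+1}·y_i:
  -38, 142, -46  ⇒  2A = 58, A = 29.
Then Σ (y_i + y_{i+1})·c_i = -116, so ȳ = -116 / (6·29) = -2/3.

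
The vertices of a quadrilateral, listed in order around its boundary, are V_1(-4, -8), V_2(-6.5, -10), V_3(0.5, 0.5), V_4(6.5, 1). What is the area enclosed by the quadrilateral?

Cross-terms: -12, 1.75, -2.75, -48  ⇒  Σ = -61
Area = |Σ|/2 = 30.5.

30.5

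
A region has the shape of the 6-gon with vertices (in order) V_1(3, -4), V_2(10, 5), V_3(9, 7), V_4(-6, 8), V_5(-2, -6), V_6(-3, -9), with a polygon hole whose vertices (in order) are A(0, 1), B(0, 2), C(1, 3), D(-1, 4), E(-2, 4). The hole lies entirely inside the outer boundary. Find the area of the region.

139

Outer boundary:
Apply Gauss's area formula: 2A = Σ (x_i·y_{i+1} − x_{i+1}·y_i), indices taken mod 6.
V_1→V_2: (3)(5) − (10)(-4) = 55
V_2→V_3: (10)(7) − (9)(5) = 25
V_3→V_4: (9)(8) − (-6)(7) = 114
V_4→V_5: (-6)(-6) − (-2)(8) = 52
V_5→V_6: (-2)(-9) − (-3)(-6) = 0
V_6→V_1: (-3)(-4) − (3)(-9) = 39
Σ = 285
Area = |Σ|/2 = 142.5.
Hole:
Apply Gauss's area formula: 2A = Σ (x_i·y_{i+1} − x_{i+1}·y_i), indices taken mod 5.
Σ = (0) + (-2) + (7) + (4) + (-2) = 7
Area = |Σ|/2 = 3.5.
Net area = 142.5 − 3.5 = 139.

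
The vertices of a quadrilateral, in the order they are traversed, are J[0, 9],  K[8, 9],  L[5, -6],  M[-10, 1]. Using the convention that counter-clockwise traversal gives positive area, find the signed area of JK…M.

J→K: (0)(9) − (8)(9) = -72
K→L: (8)(-6) − (5)(9) = -93
L→M: (5)(1) − (-10)(-6) = -55
M→J: (-10)(9) − (0)(1) = -90
Σ = -310
Signed area = Σ/2 = -155 (negative ⇒ clockwise traversal).

-155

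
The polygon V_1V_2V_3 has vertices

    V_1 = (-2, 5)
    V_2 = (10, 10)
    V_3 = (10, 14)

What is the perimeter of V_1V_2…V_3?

|V_1V_2| = √((12)² + (5)²) = √169 = 13
|V_2V_3| = √((0)² + (4)²) = √16 = 4
|V_3V_1| = √((-12)² + (-9)²) = √225 = 15
Perimeter = 13 + 4 + 15 = 32.

32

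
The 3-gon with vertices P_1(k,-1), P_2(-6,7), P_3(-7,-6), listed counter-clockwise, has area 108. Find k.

Write out the shoelace sum; only the two edges meeting at P_1 involve k:
2·Area = [((-7)·(-1) − k·(-6)) + (k·7 − (-6)·(-1))] + 85
       = 13·k + 86 = 216
⇒ k = 10.

10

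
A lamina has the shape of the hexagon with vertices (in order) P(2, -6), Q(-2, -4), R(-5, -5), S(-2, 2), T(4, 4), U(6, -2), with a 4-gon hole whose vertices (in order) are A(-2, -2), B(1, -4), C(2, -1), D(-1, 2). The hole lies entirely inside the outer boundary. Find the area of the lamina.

Outer boundary:
Apply the shoelace formula: 2A = Σ (x_i·y_{i+1} − x_{i+1}·y_i), indices taken mod 6.
P→Q: (2)(-4) − (-2)(-6) = -20
Q→R: (-2)(-5) − (-5)(-4) = -10
R→S: (-5)(2) − (-2)(-5) = -20
S→T: (-2)(4) − (4)(2) = -16
T→U: (4)(-2) − (6)(4) = -32
U→P: (6)(-6) − (2)(-2) = -32
Σ = -130
Area = |Σ|/2 = 65.
Hole:
A→B: (-2)(-4) − (1)(-2) = 10
B→C: (1)(-1) − (2)(-4) = 7
C→D: (2)(2) − (-1)(-1) = 3
D→A: (-1)(-2) − (-2)(2) = 6
Σ = 26
Area = |Σ|/2 = 13.
Net area = 65 − 13 = 52.

52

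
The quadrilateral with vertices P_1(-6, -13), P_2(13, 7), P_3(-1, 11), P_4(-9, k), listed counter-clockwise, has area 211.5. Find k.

-14

Write out the shoelace sum; only the two edges meeting at P_4 involve k:
2·Area = [((-1)·k − (-9)·11) + ((-9)·(-13) − (-6)·k)] + 277
       = 5·k + 493 = 423
⇒ k = -14.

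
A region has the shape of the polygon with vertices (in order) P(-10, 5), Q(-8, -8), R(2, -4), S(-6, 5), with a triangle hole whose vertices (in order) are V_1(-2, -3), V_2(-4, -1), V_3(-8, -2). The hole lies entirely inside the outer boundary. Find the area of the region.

Outer boundary:
Apply the shoelace (surveyor's) formula: 2A = Σ (x_i·y_{i+1} − x_{i+1}·y_i), indices taken mod 4.
P→Q: (-10)(-8) − (-8)(5) = 120
Q→R: (-8)(-4) − (2)(-8) = 48
R→S: (2)(5) − (-6)(-4) = -14
S→P: (-6)(5) − (-10)(5) = 20
Σ = 174
Area = |Σ|/2 = 87.
Hole:
Apply the shoelace (surveyor's) formula: 2A = Σ (x_i·y_{i+1} − x_{i+1}·y_i), indices taken mod 3.
Σ = (-10) + (0) + (20) = 10
Area = |Σ|/2 = 5.
Net area = 87 − 5 = 82.

82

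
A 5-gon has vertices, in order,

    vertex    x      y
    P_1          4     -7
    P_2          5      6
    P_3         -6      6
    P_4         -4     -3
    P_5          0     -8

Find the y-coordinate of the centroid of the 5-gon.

Apply Gauss's area formula. First the cross-terms c_i = x_i·y_{i+1} − x_{i+1}·y_i:
  59, 66, 42, 32, 32  ⇒  2A = 231, A = 115.5.
Then Σ (y_i + y_{i+1})·c_i = 27, so ȳ = 27 / (6·115.5) = 3/77.

3/77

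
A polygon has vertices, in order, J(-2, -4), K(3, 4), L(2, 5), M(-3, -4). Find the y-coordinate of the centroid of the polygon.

19/33

Apply the shoelace formula. First the cross-terms c_i = x_i·y_{i+1} − x_{i+1}·y_i:
  4, 7, 7, 4  ⇒  2A = 22, A = 11.
Then Σ (y_i + y_{i+1})·c_i = 38, so ȳ = 38 / (6·11) = 19/33.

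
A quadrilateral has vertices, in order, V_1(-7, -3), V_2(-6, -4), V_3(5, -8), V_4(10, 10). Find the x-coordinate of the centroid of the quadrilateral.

78/31

Apply Gauss's area formula. First the cross-terms c_i = x_i·y_{i+1} − x_{i+1}·y_i:
  10, 68, 130, 40  ⇒  2A = 248, A = 124.
Then Σ (x_i + x_{i+1})·c_i = 1872, so x̄ = 1872 / (6·124) = 78/31.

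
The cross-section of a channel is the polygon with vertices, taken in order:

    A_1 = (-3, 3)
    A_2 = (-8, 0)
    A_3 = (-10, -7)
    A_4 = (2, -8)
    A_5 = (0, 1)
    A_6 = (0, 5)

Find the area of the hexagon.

95.5

Apply the shoelace (surveyor's) formula: 2A = Σ (x_i·y_{i+1} − x_{i+1}·y_i), indices taken mod 6.
Σ = (24) + (56) + (94) + (2) + (0) + (15) = 191
Area = |Σ|/2 = 95.5.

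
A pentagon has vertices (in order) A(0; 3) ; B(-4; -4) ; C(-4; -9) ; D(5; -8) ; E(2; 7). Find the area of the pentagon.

A→B: (0)(-4) − (-4)(3) = 12
B→C: (-4)(-9) − (-4)(-4) = 20
C→D: (-4)(-8) − (5)(-9) = 77
D→E: (5)(7) − (2)(-8) = 51
E→A: (2)(3) − (0)(7) = 6
Σ = 166
Area = |Σ|/2 = 83.

83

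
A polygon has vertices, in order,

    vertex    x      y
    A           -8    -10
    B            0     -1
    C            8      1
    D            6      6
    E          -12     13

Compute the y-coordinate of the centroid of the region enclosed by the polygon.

233/81

Apply the shoelace (surveyor's) formula. First the cross-terms c_i = x_i·y_{i+1} − x_{i+1}·y_i:
  8, 8, 42, 150, 224  ⇒  2A = 432, A = 216.
Then Σ (y_i + y_{i+1})·c_i = 3728, so ȳ = 3728 / (6·216) = 233/81.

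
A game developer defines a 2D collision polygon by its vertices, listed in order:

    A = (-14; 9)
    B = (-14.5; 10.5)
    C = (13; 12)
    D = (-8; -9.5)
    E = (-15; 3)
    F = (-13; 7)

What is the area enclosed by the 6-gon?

303

A→B: (-14)(10.5) − (-14.5)(9) = -16.5
B→C: (-14.5)(12) − (13)(10.5) = -310.5
C→D: (13)(-9.5) − (-8)(12) = -27.5
D→E: (-8)(3) − (-15)(-9.5) = -166.5
E→F: (-15)(7) − (-13)(3) = -66
F→A: (-13)(9) − (-14)(7) = -19
Σ = -606
Area = |Σ|/2 = 303.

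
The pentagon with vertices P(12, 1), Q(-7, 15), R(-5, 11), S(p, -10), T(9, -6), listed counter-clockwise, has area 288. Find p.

The doubled signed area Σ (x_i y_{i+1} − x_{i+1} y_i) is linear in p.
With p=0 it equals 406; the coefficient of p is -17 (from the two edges through S).
So -17·p + 406 = 2·288 = 576 ⇒ p = -10.

-10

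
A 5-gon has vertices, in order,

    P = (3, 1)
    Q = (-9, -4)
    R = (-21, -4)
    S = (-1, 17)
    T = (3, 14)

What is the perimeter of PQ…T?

|PQ| = √((-12)² + (-5)²) = √169 = 13
|QR| = √((-12)² + (0)²) = √144 = 12
|RS| = √((20)² + (21)²) = √841 = 29
|ST| = √((4)² + (-3)²) = √25 = 5
|TP| = √((0)² + (-13)²) = √169 = 13
Perimeter = 13 + 12 + 29 + 5 + 13 = 72.

72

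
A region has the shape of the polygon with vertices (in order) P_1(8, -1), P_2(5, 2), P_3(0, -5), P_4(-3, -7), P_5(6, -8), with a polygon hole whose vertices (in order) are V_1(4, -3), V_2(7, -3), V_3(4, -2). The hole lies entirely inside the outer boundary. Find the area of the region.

Outer boundary:
Apply the shoelace (surveyor's) formula: 2A = Σ (x_i·y_{i+1} − x_{i+1}·y_i), indices taken mod 5.
Σ = (21) + (-25) + (-15) + (66) + (58) = 105
Area = |Σ|/2 = 52.5.
Hole:
Apply the shoelace (surveyor's) formula: 2A = Σ (x_i·y_{i+1} − x_{i+1}·y_i), indices taken mod 3.
Cross-terms: 9, -2, -4  ⇒  Σ = 3
Area = |Σ|/2 = 1.5.
Net area = 52.5 − 1.5 = 51.

51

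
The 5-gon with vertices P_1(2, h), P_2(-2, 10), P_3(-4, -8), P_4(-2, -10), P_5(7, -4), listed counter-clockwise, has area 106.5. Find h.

The doubled signed area Σ (x_i y_{i+1} − x_{i+1} y_i) is linear in h.
With h=0 it equals 186; the coefficient of h is 9 (from the two edges through P_1).
So 9·h + 186 = 2·106.5 = 213 ⇒ h = 3.

3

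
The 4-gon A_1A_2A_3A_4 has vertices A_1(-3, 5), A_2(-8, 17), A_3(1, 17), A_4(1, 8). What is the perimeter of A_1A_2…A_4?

36

|A_1A_2| = √((-5)² + (12)²) = √169 = 13
|A_2A_3| = √((9)² + (0)²) = √81 = 9
|A_3A_4| = √((0)² + (-9)²) = √81 = 9
|A_4A_1| = √((-4)² + (-3)²) = √25 = 5
Perimeter = 13 + 9 + 9 + 5 = 36.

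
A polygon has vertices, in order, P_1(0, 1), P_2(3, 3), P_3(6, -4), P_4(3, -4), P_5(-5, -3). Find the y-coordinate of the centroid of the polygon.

Apply Gauss's area formula. First the cross-terms c_i = x_i·y_{i+1} − x_{i+1}·y_i:
  -3, -30, -12, -29, -5  ⇒  2A = -79, A = -39.5.
Then Σ (y_i + y_{i+1})·c_i = 327, so ȳ = 327 / (6·(-39.5)) = -109/79.

-109/79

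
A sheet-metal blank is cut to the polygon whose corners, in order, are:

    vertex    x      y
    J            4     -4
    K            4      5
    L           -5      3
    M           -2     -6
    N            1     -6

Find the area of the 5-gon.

Apply the shoelace (surveyor's) formula: 2A = Σ (x_i·y_{i+1} − x_{i+1}·y_i), indices taken mod 5.
Cross-terms: 36, 37, 36, 18, 20  ⇒  Σ = 147
Area = |Σ|/2 = 73.5.

73.5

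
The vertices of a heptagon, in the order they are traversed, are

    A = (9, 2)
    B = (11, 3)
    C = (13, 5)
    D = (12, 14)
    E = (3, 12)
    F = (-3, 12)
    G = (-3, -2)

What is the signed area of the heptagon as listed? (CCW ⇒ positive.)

Apply Gauss's area formula: 2A = Σ (x_i·y_{i+1} − x_{i+1}·y_i), indices taken mod 7.
Σ = (5) + (16) + (122) + (102) + (72) + (42) + (12) = 371
Signed area = Σ/2 = 185.5 (positive ⇒ counter-clockwise traversal).

185.5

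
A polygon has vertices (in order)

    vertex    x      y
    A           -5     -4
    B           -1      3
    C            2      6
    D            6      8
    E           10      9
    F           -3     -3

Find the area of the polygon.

Apply the shoelace formula: 2A = Σ (x_i·y_{i+1} − x_{i+1}·y_i), indices taken mod 6.
Cross-terms: -19, -12, -20, -26, -3, -3  ⇒  Σ = -83
Area = |Σ|/2 = 41.5.

41.5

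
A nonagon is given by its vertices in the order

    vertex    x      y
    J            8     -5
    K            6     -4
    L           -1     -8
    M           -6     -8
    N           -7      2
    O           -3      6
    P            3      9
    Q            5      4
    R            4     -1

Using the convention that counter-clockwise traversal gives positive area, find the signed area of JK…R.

-154.5

Apply the shoelace (surveyor's) formula: 2A = Σ (x_i·y_{i+1} − x_{i+1}·y_i), indices taken mod 9.
J→K: (8)(-4) − (6)(-5) = -2
K→L: (6)(-8) − (-1)(-4) = -52
L→M: (-1)(-8) − (-6)(-8) = -40
M→N: (-6)(2) − (-7)(-8) = -68
N→O: (-7)(6) − (-3)(2) = -36
O→P: (-3)(9) − (3)(6) = -45
P→Q: (3)(4) − (5)(9) = -33
Q→R: (5)(-1) − (4)(4) = -21
R→J: (4)(-5) − (8)(-1) = -12
Σ = -309
Signed area = Σ/2 = -154.5 (negative ⇒ clockwise traversal).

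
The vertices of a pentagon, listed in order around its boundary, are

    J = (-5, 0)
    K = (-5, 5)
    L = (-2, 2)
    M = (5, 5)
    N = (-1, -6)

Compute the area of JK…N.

50

Apply the surveyor's formula: 2A = Σ (x_i·y_{i+1} − x_{i+1}·y_i), indices taken mod 5.
Cross-terms: -25, 0, -20, -25, -30  ⇒  Σ = -100
Area = |Σ|/2 = 50.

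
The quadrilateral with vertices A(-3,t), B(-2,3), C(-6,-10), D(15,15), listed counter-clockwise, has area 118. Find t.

6

The doubled signed area Σ (x_i y_{i+1} − x_{i+1} y_i) is linear in t.
With t=0 it equals 134; the coefficient of t is 17 (from the two edges through A).
So 17·t + 134 = 2·118 = 236 ⇒ t = 6.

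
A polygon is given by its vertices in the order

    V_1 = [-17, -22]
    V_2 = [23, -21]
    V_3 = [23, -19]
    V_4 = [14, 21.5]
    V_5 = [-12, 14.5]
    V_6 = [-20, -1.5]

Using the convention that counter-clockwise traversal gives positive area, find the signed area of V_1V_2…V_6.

Apply Gauss's area formula: 2A = Σ (x_i·y_{i+1} − x_{i+1}·y_i), indices taken mod 6.
V_1→V_2: (-17)(-21) − (23)(-22) = 863
V_2→V_3: (23)(-19) − (23)(-21) = 46
V_3→V_4: (23)(21.5) − (14)(-19) = 760.5
V_4→V_5: (14)(14.5) − (-12)(21.5) = 461
V_5→V_6: (-12)(-1.5) − (-20)(14.5) = 308
V_6→V_1: (-20)(-22) − (-17)(-1.5) = 414.5
Σ = 2853
Signed area = Σ/2 = 1426.5 (positive ⇒ counter-clockwise traversal).

1426.5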